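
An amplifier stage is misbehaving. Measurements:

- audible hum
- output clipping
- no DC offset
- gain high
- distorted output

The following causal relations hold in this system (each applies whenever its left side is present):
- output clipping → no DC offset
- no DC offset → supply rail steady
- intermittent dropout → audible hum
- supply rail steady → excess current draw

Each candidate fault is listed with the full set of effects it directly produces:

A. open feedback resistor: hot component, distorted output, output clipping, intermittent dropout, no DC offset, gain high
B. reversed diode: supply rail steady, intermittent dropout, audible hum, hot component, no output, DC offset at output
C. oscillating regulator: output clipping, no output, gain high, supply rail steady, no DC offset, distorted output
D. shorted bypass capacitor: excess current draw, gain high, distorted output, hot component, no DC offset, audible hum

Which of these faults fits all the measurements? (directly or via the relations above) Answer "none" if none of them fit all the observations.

For each candidate, compare predicted effects to what was observed:
(A) open feedback resistor — audible hum yes (through intermittent dropout → audible hum); output clipping yes; no DC offset yes; gain high yes; distorted output yes
(B) reversed diode — audible hum yes; output clipping NO; no DC offset NO; gain high NO; distorted output NO
(C) oscillating regulator — audible hum NO; output clipping yes; no DC offset yes; gain high yes; distorted output yes
(D) shorted bypass capacitor — audible hum yes; output clipping NO; no DC offset yes; gain high yes; distorted output yes
(A) is the only candidate with no mismatches.

A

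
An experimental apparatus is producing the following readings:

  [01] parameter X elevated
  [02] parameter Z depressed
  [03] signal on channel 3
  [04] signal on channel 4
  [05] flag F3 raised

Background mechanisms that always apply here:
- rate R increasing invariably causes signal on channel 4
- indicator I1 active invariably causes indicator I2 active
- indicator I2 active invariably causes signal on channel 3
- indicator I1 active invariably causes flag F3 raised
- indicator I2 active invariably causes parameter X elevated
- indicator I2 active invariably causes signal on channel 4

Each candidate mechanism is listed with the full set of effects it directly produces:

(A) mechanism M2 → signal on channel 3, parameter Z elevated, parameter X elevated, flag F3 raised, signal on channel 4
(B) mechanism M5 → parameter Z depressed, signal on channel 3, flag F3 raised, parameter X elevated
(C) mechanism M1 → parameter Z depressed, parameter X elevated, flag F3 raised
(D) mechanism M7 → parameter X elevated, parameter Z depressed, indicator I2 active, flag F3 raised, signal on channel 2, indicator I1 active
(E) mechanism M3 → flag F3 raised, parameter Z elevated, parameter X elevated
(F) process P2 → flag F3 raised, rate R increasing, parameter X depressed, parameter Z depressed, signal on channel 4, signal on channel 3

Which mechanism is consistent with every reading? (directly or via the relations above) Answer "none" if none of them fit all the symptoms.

Per-candidate check:
(A) mechanism M2 — fails on parameter Z depressed (predicts parameter Z elevated, not parameter Z depressed)
(B) mechanism M5 — does not account for signal on channel 4
(C) mechanism M1 — does not account for signal on channel 3, signal on channel 4
(D) mechanism M7 — parameter X elevated yes; parameter Z depressed yes; signal on channel 3 yes (via indicator I2 active → signal on channel 3); signal on channel 4 yes (via indicator I2 active → signal on channel 4); flag F3 raised yes
(E) mechanism M3 — fails on parameter Z depressed, signal on channel 3, signal on channel 4 (predicts parameter Z elevated, not parameter Z depressed)
(F) process P2 — parameter X elevated NO; parameter Z depressed yes; signal on channel 3 yes; signal on channel 4 yes; flag F3 raised yes
(D) alone accounts for all the evidence.

D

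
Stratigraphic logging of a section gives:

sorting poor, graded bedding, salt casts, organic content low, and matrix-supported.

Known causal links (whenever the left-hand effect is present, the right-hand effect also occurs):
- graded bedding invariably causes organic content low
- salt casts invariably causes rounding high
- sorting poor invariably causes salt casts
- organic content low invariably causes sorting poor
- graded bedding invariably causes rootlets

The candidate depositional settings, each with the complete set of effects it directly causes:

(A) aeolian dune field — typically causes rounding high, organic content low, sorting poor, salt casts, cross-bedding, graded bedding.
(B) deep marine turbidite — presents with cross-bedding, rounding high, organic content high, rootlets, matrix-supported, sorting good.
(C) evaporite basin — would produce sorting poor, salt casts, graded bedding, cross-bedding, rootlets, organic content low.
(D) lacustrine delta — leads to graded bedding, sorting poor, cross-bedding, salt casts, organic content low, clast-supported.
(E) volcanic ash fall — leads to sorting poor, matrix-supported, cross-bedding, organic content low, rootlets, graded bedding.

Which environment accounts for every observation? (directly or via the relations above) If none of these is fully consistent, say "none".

Per-candidate check:
(A) aeolian dune field — does not account for matrix-supported
(B) deep marine turbidite — fails on sorting poor, graded bedding, salt casts, organic content low (predicts sorting good, not sorting poor; predicts organic content high, not organic content low)
(C) evaporite basin — sorting poor match; graded bedding match; salt casts match; organic content low match; matrix-supported miss
(D) lacustrine delta — sorting poor match; graded bedding match; salt casts match; organic content low match; matrix-supported miss
(E) volcanic ash fall — accounts for every observation (salt casts via sorting poor → salt casts)
(E) is the only candidate with no mismatches.

E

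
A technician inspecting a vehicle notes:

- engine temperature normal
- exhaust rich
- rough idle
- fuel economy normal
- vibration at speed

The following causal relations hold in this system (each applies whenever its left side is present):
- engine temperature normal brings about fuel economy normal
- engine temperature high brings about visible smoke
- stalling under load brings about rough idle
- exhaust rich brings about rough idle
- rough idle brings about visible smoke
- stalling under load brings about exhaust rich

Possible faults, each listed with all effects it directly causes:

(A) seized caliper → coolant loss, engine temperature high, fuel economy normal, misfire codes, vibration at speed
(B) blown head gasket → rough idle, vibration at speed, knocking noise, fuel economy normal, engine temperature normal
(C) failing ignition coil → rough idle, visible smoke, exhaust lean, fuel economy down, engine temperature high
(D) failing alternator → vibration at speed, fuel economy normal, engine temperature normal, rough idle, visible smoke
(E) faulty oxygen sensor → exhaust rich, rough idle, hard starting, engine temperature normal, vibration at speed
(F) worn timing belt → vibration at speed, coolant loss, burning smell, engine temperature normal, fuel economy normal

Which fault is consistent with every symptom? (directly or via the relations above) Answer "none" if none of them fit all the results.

E

Per-candidate check:
(A) seized caliper — fails on engine temperature normal, exhaust rich, rough idle (predicts engine temperature high, not engine temperature normal)
(B) blown head gasket — does not account for exhaust rich
(C) failing ignition coil — fails on engine temperature normal, exhaust rich, fuel economy normal, vibration at speed (predicts engine temperature high, not engine temperature normal; predicts exhaust lean, not exhaust rich; predicts fuel economy down, not fuel economy normal)
(D) failing alternator — engine temperature normal +; exhaust rich -; rough idle +; fuel economy normal +; vibration at speed +
(E) faulty oxygen sensor — engine temperature normal +; exhaust rich +; rough idle +; fuel economy normal + (via engine temperature normal → fuel economy normal); vibration at speed +
(F) worn timing belt — engine temperature normal +; exhaust rich -; rough idle -; fuel economy normal +; vibration at speed +
(E) alone accounts for all the evidence.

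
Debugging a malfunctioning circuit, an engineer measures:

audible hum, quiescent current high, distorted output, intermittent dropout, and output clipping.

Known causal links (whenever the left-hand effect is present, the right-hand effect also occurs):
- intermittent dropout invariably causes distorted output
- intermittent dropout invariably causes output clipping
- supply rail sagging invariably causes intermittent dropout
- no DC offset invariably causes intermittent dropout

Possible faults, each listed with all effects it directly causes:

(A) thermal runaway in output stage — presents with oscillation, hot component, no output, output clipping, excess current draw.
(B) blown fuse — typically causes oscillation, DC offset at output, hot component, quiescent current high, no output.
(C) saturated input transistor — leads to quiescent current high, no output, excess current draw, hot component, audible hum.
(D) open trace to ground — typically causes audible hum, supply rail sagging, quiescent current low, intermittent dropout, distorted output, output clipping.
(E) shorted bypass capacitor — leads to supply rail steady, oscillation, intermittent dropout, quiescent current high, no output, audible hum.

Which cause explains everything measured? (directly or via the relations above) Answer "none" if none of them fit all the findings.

E

For each candidate, compare predicted effects to what was observed:
(A) thermal runaway in output stage — audible hum -; quiescent current high -; distorted output -; intermittent dropout -; output clipping +
(B) blown fuse — does not account for audible hum, distorted output, intermittent dropout, output clipping
(C) saturated input transistor — does not account for distorted output, intermittent dropout, output clipping
(D) open trace to ground — fails on quiescent current high (predicts quiescent current low, not quiescent current high)
(E) shorted bypass capacitor — accounts for every observation (distorted output by intermittent dropout → distorted output)
(E) alone accounts for all the evidence.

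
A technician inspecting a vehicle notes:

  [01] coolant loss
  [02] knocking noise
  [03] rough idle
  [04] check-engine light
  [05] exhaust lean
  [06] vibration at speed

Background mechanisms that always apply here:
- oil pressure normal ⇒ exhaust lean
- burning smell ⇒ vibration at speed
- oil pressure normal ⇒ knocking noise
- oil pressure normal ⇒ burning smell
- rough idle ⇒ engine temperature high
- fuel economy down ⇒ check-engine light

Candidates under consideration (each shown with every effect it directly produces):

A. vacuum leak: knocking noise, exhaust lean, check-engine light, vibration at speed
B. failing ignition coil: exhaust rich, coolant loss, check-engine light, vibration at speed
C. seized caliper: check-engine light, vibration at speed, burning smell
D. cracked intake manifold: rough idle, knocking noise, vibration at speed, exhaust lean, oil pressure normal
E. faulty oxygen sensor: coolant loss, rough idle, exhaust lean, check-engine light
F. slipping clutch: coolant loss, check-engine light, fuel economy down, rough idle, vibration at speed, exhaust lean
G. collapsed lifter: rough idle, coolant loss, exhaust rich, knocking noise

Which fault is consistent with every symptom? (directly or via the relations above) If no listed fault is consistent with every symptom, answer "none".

none

Per-candidate check:
(A) vacuum leak — coolant loss miss; knocking noise match; rough idle miss; check-engine light match; exhaust lean match; vibration at speed match
(B) failing ignition coil — coolant loss match; knocking noise miss; rough idle miss; check-engine light match; exhaust lean miss; vibration at speed match
(C) seized caliper — coolant loss miss; knocking noise miss; rough idle miss; check-engine light match; exhaust lean miss; vibration at speed match
(D) cracked intake manifold — coolant loss miss; knocking noise match; rough idle match; check-engine light miss; exhaust lean match; vibration at speed match
(E) faulty oxygen sensor — coolant loss match; knocking noise miss; rough idle match; check-engine light match; exhaust lean match; vibration at speed miss
(F) slipping clutch — does not account for knocking noise
(G) collapsed lifter — coolant loss match; knocking noise match; rough idle match; check-engine light miss; exhaust lean miss; vibration at speed miss
No candidate is consistent with all observations.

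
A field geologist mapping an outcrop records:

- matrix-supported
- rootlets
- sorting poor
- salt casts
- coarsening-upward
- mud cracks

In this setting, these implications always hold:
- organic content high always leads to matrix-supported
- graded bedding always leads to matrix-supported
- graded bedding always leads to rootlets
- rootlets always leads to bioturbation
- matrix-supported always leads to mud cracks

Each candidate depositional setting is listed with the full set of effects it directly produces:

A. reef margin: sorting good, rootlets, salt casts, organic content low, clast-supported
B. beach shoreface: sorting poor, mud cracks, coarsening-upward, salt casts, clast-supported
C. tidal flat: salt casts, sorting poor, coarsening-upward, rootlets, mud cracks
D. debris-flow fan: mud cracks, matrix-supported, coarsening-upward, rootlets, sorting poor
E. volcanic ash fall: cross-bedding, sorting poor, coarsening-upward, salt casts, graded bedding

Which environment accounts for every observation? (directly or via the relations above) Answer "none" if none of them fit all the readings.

Per-candidate check:
(A) reef margin — matrix-supported miss; rootlets match; sorting poor miss; salt casts match; coarsening-upward miss; mud cracks miss
(B) beach shoreface — fails on matrix-supported, rootlets (predicts clast-supported, not matrix-supported)
(C) tidal flat — matrix-supported miss; rootlets match; sorting poor match; salt casts match; coarsening-upward match; mud cracks match
(D) debris-flow fan — matrix-supported match; rootlets match; sorting poor match; salt casts miss; coarsening-upward match; mud cracks match
(E) volcanic ash fall — accounts for every observation (matrix-supported through graded bedding → matrix-supported)
(E) alone accounts for all the evidence.

E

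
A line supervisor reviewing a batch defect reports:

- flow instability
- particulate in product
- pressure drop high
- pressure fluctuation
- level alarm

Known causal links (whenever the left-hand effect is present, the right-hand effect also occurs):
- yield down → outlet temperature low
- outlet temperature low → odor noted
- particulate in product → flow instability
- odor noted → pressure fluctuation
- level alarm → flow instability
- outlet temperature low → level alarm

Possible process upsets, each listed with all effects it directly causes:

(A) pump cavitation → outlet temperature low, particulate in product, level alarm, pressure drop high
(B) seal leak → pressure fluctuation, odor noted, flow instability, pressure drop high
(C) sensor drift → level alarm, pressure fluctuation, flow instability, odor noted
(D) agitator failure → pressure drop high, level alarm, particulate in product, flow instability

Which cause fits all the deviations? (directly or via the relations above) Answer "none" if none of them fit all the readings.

A

Per-candidate check:
(A) pump cavitation — flow instability ✓ (by particulate in product → flow instability); particulate in product ✓; pressure drop high ✓; pressure fluctuation ✓ (by outlet temperature low → odor noted → pressure fluctuation); level alarm ✓
(B) seal leak — flow instability ✓; particulate in product ✗; pressure drop high ✓; pressure fluctuation ✓; level alarm ✗
(C) sensor drift — flow instability ✓; particulate in product ✗; pressure drop high ✗; pressure fluctuation ✓; level alarm ✓
(D) agitator failure — flow instability ✓; particulate in product ✓; pressure drop high ✓; pressure fluctuation ✗; level alarm ✓
(A) is the only candidate with no mismatches.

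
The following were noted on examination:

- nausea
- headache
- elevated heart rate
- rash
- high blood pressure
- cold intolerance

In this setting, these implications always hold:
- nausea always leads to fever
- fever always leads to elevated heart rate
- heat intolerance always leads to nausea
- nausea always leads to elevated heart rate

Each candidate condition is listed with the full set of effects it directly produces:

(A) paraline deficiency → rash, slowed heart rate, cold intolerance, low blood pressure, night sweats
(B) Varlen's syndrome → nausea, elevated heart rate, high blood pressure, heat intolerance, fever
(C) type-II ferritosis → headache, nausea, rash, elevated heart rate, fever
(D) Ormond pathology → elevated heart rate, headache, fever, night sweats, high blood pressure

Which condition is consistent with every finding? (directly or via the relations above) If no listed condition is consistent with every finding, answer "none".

none

Per-candidate check:
(A) paraline deficiency — fails on nausea, headache, elevated heart rate, high blood pressure (predicts slowed heart rate, not elevated heart rate; predicts low blood pressure, not high blood pressure)
(B) Varlen's syndrome — fails on headache, rash, cold intolerance (predicts heat intolerance, not cold intolerance)
(C) type-II ferritosis — nausea ✓; headache ✓; elevated heart rate ✓; rash ✓; high blood pressure ✗; cold intolerance ✗
(D) Ormond pathology — does not account for nausea, rash, cold intolerance
None of the listed candidates fits everything.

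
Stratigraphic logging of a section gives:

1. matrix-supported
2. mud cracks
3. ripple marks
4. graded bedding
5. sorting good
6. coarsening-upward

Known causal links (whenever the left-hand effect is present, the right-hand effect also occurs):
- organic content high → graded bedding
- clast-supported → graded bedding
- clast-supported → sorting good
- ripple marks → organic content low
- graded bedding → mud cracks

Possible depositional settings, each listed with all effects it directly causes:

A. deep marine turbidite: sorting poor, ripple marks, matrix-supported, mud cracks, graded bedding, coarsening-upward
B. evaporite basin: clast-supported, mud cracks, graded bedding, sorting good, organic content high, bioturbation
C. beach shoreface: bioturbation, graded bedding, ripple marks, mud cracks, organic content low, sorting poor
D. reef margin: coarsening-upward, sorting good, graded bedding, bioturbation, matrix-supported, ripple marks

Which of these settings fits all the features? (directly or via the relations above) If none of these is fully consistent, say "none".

D

For each candidate, compare predicted effects to what was observed:
(A) deep marine turbidite — matrix-supported +; mud cracks +; ripple marks +; graded bedding +; sorting good -; coarsening-upward +
(B) evaporite basin — matrix-supported -; mud cracks +; ripple marks -; graded bedding +; sorting good +; coarsening-upward -
(C) beach shoreface — matrix-supported -; mud cracks +; ripple marks +; graded bedding +; sorting good -; coarsening-upward -
(D) reef margin — matrix-supported +; mud cracks + (through graded bedding → mud cracks); ripple marks +; graded bedding +; sorting good +; coarsening-upward +
Only (D) is consistent with every observation.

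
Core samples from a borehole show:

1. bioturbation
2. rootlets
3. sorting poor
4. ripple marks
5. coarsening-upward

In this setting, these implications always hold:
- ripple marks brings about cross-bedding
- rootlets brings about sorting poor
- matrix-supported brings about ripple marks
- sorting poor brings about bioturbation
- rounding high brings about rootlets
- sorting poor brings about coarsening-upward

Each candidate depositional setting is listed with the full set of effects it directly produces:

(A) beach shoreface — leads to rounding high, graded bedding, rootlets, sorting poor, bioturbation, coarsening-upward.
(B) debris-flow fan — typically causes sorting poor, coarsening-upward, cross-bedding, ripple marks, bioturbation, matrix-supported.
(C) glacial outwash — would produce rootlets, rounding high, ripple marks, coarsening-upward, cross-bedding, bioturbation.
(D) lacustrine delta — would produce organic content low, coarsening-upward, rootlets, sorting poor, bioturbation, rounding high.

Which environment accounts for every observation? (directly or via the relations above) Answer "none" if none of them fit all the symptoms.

C

Checking each candidate against the observations:
(A) beach shoreface — bioturbation ✓; rootlets ✓; sorting poor ✓; ripple marks ✗; coarsening-upward ✓
(B) debris-flow fan — bioturbation ✓; rootlets ✗; sorting poor ✓; ripple marks ✓; coarsening-upward ✓
(C) glacial outwash — bioturbation ✓; rootlets ✓; sorting poor ✓ (by rootlets → sorting poor); ripple marks ✓; coarsening-upward ✓
(D) lacustrine delta — does not account for ripple marks
(C) alone accounts for all the evidence.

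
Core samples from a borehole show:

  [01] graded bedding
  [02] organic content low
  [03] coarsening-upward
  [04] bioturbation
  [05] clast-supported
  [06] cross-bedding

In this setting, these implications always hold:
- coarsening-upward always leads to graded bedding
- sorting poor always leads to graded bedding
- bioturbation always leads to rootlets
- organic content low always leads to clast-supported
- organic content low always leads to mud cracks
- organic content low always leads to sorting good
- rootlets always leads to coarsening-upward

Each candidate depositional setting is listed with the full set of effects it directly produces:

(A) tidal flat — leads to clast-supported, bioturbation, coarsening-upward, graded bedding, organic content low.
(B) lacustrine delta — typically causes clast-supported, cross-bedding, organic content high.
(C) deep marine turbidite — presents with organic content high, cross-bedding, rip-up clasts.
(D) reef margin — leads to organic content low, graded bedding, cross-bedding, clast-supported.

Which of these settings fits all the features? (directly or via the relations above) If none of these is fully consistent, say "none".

none

For each candidate, compare predicted effects to what was observed:
(A) tidal flat — graded bedding +; organic content low +; coarsening-upward +; bioturbation +; clast-supported +; cross-bedding -
(B) lacustrine delta — graded bedding -; organic content low -; coarsening-upward -; bioturbation -; clast-supported +; cross-bedding +
(C) deep marine turbidite — fails on graded bedding, organic content low, coarsening-upward, bioturbation, clast-supported (predicts organic content high, not organic content low)
(D) reef margin — graded bedding +; organic content low +; coarsening-upward -; bioturbation -; clast-supported +; cross-bedding +
No candidate is consistent with all observations.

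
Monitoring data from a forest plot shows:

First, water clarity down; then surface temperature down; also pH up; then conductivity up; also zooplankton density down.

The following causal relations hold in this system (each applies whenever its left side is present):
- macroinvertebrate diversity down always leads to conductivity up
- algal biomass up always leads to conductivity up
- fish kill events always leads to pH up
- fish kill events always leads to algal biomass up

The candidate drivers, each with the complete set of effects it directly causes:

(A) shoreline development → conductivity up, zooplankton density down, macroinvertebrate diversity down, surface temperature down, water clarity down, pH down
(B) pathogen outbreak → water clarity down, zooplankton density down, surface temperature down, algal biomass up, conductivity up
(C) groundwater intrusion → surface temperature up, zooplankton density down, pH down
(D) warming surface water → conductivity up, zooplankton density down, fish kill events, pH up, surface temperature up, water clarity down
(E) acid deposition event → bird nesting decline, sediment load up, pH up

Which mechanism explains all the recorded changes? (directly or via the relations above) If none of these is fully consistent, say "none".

none

Per-candidate check:
(A) shoreline development — water clarity down yes; surface temperature down yes; pH up NO; conductivity up yes; zooplankton density down yes
(B) pathogen outbreak — water clarity down yes; surface temperature down yes; pH up NO; conductivity up yes; zooplankton density down yes
(C) groundwater intrusion — water clarity down NO; surface temperature down NO; pH up NO; conductivity up NO; zooplankton density down yes
(D) warming surface water — water clarity down yes; surface temperature down NO; pH up yes; conductivity up yes; zooplankton density down yes
(E) acid deposition event — water clarity down NO; surface temperature down NO; pH up yes; conductivity up NO; zooplankton density down NO
Every candidate fails on at least one observation.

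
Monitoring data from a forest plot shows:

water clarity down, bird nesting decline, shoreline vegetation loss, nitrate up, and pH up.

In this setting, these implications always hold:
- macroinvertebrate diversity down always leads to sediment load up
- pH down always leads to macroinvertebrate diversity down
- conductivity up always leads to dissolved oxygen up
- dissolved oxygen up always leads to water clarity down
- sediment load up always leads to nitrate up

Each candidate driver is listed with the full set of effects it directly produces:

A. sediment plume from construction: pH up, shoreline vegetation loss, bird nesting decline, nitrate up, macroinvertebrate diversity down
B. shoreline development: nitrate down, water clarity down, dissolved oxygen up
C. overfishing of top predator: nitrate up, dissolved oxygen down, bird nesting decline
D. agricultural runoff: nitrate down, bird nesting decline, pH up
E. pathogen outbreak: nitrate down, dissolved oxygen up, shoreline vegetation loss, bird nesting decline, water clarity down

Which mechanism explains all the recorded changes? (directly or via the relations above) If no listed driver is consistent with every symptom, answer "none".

Checking each candidate against the observations:
(A) sediment plume from construction — does not account for water clarity down
(B) shoreline development — fails on bird nesting decline, shoreline vegetation loss, nitrate up, pH up (predicts nitrate down, not nitrate up)
(C) overfishing of top predator — water clarity down NO; bird nesting decline yes; shoreline vegetation loss NO; nitrate up yes; pH up NO
(D) agricultural runoff — water clarity down NO; bird nesting decline yes; shoreline vegetation loss NO; nitrate up NO; pH up yes
(E) pathogen outbreak — water clarity down yes; bird nesting decline yes; shoreline vegetation loss yes; nitrate up NO; pH up NO
Every candidate fails on at least one observation.

none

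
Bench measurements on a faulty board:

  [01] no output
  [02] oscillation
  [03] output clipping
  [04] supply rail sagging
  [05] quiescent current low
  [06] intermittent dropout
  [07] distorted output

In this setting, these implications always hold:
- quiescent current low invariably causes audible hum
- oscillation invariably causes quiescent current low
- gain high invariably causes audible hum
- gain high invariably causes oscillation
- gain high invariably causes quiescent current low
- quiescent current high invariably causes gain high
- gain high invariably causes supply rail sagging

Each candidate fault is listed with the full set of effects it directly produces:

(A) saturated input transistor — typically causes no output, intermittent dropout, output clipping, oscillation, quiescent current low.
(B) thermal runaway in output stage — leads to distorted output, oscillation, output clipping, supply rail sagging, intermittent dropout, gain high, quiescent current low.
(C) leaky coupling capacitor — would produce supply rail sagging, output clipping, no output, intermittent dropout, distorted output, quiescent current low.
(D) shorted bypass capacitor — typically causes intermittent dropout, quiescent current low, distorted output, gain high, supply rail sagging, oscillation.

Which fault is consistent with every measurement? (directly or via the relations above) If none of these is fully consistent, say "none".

none

For each candidate, compare predicted effects to what was observed:
(A) saturated input transistor — does not account for supply rail sagging, distorted output
(B) thermal runaway in output stage — does not account for no output
(C) leaky coupling capacitor — no output yes; oscillation NO; output clipping yes; supply rail sagging yes; quiescent current low yes; intermittent dropout yes; distorted output yes
(D) shorted bypass capacitor — no output NO; oscillation yes; output clipping NO; supply rail sagging yes; quiescent current low yes; intermittent dropout yes; distorted output yes
No candidate is consistent with all observations.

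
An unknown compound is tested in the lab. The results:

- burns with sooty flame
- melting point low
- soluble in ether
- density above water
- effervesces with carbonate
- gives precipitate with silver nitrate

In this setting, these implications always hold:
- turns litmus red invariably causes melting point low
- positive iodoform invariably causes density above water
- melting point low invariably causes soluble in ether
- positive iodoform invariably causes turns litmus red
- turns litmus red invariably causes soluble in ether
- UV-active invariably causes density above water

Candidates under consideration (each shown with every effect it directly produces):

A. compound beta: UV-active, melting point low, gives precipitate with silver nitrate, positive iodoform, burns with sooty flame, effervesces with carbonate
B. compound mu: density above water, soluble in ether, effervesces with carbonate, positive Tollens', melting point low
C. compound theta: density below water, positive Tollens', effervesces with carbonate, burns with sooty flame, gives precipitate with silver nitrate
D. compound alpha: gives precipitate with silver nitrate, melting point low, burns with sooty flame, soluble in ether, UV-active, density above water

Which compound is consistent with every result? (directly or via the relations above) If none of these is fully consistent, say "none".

A

Testing each hypothesis:
(A) compound beta — burns with sooty flame +; melting point low +; soluble in ether + (through melting point low → soluble in ether); density above water + (through UV-active → density above water); effervesces with carbonate +; gives precipitate with silver nitrate +
(B) compound mu — burns with sooty flame -; melting point low +; soluble in ether +; density above water +; effervesces with carbonate +; gives precipitate with silver nitrate -
(C) compound theta — burns with sooty flame +; melting point low -; soluble in ether -; density above water -; effervesces with carbonate +; gives precipitate with silver nitrate +
(D) compound alpha — burns with sooty flame +; melting point low +; soluble in ether +; density above water +; effervesces with carbonate -; gives precipitate with silver nitrate +
(A) alone accounts for all the evidence.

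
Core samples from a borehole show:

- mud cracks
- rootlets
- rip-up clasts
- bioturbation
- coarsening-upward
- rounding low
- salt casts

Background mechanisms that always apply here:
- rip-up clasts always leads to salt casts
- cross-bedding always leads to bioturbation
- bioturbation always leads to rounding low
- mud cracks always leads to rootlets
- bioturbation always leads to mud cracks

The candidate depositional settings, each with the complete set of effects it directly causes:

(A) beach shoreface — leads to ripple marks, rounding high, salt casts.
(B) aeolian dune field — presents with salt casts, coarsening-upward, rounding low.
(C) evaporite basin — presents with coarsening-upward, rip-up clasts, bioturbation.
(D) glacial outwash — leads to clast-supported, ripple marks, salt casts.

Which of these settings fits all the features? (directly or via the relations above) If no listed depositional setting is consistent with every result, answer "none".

For each candidate, compare predicted effects to what was observed:
(A) beach shoreface — mud cracks ✗; rootlets ✗; rip-up clasts ✗; bioturbation ✗; coarsening-upward ✗; rounding low ✗; salt casts ✓
(B) aeolian dune field — does not account for mud cracks, rootlets, rip-up clasts, bioturbation
(C) evaporite basin — mud cracks ✓ (through bioturbation → mud cracks); rootlets ✓ (through bioturbation → mud cracks → rootlets); rip-up clasts ✓; bioturbation ✓; coarsening-upward ✓; rounding low ✓ (through bioturbation → rounding low); salt casts ✓ (through rip-up clasts → salt casts)
(D) glacial outwash — mud cracks ✗; rootlets ✗; rip-up clasts ✗; bioturbation ✗; coarsening-upward ✗; rounding low ✗; salt casts ✓
(C) alone accounts for all the evidence.

C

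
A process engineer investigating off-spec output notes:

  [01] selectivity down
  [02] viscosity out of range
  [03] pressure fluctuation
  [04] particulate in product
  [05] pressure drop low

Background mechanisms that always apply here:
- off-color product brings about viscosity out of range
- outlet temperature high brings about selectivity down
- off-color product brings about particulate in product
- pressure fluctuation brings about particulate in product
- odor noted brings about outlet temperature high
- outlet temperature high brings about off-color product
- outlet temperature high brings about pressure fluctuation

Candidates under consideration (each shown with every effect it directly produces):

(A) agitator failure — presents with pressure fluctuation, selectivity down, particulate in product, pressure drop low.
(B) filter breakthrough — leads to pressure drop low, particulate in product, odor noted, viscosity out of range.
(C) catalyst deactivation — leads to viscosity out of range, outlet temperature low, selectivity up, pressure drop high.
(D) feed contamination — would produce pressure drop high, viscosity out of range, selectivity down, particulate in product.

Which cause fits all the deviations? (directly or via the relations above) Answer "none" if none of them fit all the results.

B

Per-candidate check:
(A) agitator failure — selectivity down ✓; viscosity out of range ✗; pressure fluctuation ✓; particulate in product ✓; pressure drop low ✓
(B) filter breakthrough — accounts for every observation (selectivity down by odor noted → outlet temperature high → selectivity down)
(C) catalyst deactivation — fails on selectivity down, pressure fluctuation, particulate in product, pressure drop low (predicts selectivity up, not selectivity down; predicts pressure drop high, not pressure drop low)
(D) feed contamination — selectivity down ✓; viscosity out of range ✓; pressure fluctuation ✗; particulate in product ✓; pressure drop low ✗
(B) alone accounts for all the evidence.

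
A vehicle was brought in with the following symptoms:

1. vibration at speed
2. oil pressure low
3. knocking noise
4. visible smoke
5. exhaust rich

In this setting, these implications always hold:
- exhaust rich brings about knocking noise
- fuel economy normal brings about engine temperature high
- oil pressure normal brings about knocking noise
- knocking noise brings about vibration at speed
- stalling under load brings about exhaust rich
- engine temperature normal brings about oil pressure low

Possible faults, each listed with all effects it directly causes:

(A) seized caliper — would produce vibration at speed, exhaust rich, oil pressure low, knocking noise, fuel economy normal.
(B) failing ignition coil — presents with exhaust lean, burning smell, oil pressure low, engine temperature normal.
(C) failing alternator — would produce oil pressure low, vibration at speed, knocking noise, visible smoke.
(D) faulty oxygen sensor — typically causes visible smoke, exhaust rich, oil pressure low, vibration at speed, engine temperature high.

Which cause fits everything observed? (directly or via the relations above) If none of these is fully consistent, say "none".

For each candidate, compare predicted effects to what was observed:
(A) seized caliper — does not account for visible smoke
(B) failing ignition coil — fails on vibration at speed, knocking noise, visible smoke, exhaust rich (predicts exhaust lean, not exhaust rich)
(C) failing alternator — vibration at speed +; oil pressure low +; knocking noise +; visible smoke +; exhaust rich -
(D) faulty oxygen sensor — vibration at speed +; oil pressure low +; knocking noise + (by exhaust rich → knocking noise); visible smoke +; exhaust rich +
(D) is the only candidate with no mismatches.

D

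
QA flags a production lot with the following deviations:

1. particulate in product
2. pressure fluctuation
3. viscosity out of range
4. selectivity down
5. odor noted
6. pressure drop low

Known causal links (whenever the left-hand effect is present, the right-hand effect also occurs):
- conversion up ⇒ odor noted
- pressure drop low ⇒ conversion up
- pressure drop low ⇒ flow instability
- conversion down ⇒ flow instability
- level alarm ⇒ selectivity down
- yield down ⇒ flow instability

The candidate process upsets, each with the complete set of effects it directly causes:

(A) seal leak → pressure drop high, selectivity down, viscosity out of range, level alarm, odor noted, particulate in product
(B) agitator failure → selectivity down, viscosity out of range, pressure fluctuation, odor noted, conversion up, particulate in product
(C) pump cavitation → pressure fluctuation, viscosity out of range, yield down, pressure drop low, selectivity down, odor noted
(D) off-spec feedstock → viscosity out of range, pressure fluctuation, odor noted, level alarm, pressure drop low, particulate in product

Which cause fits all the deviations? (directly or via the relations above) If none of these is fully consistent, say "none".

D

Testing each hypothesis:
(A) seal leak — fails on pressure fluctuation, pressure drop low (predicts pressure drop high, not pressure drop low)
(B) agitator failure — does not account for pressure drop low
(C) pump cavitation — particulate in product ✗; pressure fluctuation ✓; viscosity out of range ✓; selectivity down ✓; odor noted ✓; pressure drop low ✓
(D) off-spec feedstock — accounts for every observation (selectivity down via level alarm → selectivity down)
Only (D) is consistent with every observation.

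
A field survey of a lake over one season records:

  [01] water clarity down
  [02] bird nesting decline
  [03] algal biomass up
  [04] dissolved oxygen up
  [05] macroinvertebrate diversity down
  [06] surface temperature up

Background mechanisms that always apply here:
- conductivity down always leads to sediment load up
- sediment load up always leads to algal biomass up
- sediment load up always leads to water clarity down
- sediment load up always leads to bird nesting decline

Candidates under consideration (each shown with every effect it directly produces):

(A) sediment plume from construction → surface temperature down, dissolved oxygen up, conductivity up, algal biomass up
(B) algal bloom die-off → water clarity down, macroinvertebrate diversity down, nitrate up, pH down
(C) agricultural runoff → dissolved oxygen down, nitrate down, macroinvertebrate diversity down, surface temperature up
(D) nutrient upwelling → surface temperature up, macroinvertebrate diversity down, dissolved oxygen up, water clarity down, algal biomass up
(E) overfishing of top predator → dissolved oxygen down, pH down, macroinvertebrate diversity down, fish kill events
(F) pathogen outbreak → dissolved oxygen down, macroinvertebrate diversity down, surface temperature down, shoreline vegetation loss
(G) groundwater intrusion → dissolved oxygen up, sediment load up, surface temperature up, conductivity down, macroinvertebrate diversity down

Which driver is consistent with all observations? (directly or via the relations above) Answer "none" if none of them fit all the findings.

G

For each candidate, compare predicted effects to what was observed:
(A) sediment plume from construction — water clarity down -; bird nesting decline -; algal biomass up +; dissolved oxygen up +; macroinvertebrate diversity down -; surface temperature up -
(B) algal bloom die-off — does not account for bird nesting decline, algal biomass up, dissolved oxygen up, surface temperature up
(C) agricultural runoff — water clarity down -; bird nesting decline -; algal biomass up -; dissolved oxygen up -; macroinvertebrate diversity down +; surface temperature up +
(D) nutrient upwelling — water clarity down +; bird nesting decline -; algal biomass up +; dissolved oxygen up +; macroinvertebrate diversity down +; surface temperature up +
(E) overfishing of top predator — fails on water clarity down, bird nesting decline, algal biomass up, dissolved oxygen up, surface temperature up (predicts dissolved oxygen down, not dissolved oxygen up)
(F) pathogen outbreak — water clarity down -; bird nesting decline -; algal biomass up -; dissolved oxygen up -; macroinvertebrate diversity down +; surface temperature up -
(G) groundwater intrusion — accounts for every observation (water clarity down through sediment load up → water clarity down)
(G) alone accounts for all the evidence.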